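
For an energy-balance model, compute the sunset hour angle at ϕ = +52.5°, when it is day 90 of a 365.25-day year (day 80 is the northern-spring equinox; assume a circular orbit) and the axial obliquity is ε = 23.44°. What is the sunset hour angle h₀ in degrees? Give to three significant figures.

Solar longitude: L_s = 360° × (90 − 80)/365.25 = 9.856°.
sin δ = sin 23.44° × sin 9.856° = 0.06809, so δ = +3.904°.
cos h₀ = −tan ϕ · tan δ = −tan(+52.5°) × tan(+3.904°) = -0.0889, so h₀ = 1.6599 rad = 95.10°.

h₀ = 95.1°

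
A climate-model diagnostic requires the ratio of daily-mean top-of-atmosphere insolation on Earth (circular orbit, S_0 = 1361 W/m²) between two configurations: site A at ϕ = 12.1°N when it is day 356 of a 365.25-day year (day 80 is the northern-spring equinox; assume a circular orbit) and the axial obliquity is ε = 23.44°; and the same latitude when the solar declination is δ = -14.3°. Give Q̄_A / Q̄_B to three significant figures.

Q̄_A / Q̄_B ≈ 0.888

— Configuration A (ϕ=+12.1°):
Solar longitude: L_s = 360° × (356 − 80)/365.25 = 272.033°.
sin δ = sin 23.44° × sin 272.033° = -0.39754, so δ = -23.424°.
cos h₀ = −tan(+12.1°) tan(-23.424°) = 0.0929, h₀ = 1.4778 rad.
Bracket: h₀ sin ϕ sin δ + cos ϕ cos δ sin h₀ = 1.4778×0.20962×-0.39754 + 0.97778×0.91759×0.99568 = -0.123149 + 0.893325 = 0.770176.
Q̄ = (S_0/π) × [bracket] = (1361/π) × 0.770176 = 333.66 W/m².
— Configuration B (ϕ=+12.1°):
cos h₀ = −tan(+12.1°) tan(-14.300°) = 0.0546, h₀ = 1.5161 rad.
Bracket: h₀ sin ϕ sin δ + cos ϕ cos δ sin h₀ = 1.5161×0.20962×-0.24700 + 0.97778×0.96902×0.99851 = -0.078498 + 0.946077 = 0.867579.
Q̄ = (S_0/π) × [bracket] = (1361/π) × 0.867579 = 375.85 W/m².
Ratio Q̄_A / Q̄_B = 333.66 / 375.85 = 0.8877.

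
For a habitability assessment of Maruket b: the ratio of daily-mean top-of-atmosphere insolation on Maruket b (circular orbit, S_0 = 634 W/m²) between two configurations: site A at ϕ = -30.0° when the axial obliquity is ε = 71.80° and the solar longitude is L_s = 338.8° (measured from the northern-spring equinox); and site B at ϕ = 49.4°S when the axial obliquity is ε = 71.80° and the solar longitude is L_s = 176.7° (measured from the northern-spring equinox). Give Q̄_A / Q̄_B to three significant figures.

— Configuration A (ϕ=-30.0°):
Solar declination: sin δ = sin ε · sin L_s = sin 71.80° × sin 338.8° = -0.34353, so δ = -20.092°.
cos h₀ = −tan(-30.0°) tan(-20.092°) = -0.2112, h₀ = 1.7836 rad.
Bracket: h₀ sin ϕ sin δ + cos ϕ cos δ sin h₀ = 1.7836×-0.50000×-0.34353 + 0.86603×0.93914×0.97744 = 0.306360 + 0.794975 = 1.101335.
Q̄ = (S_0/π) × [bracket] = (634/π) × 1.101335 = 222.26 W/m².
— Configuration B (ϕ=-49.4°):
Solar declination: sin δ = sin ε · sin L_s = sin 71.80° × sin 176.7° = 0.05468, so δ = +3.135°.
cos h₀ = −tan(-49.4°) tan(+3.135°) = 0.0639, h₀ = 1.5069 rad.
Bracket: h₀ sin ϕ sin δ + cos ϕ cos δ sin h₀ = 1.5069×-0.75927×0.05468 + 0.65077×0.99850×0.99796 = -0.062562 + 0.648468 = 0.585906.
Q̄ = (S_0/π) × [bracket] = (634/π) × 0.585906 = 118.24 W/m².
Ratio Q̄_A / Q̄_B = 222.26 / 118.24 = 1.880.

Q̄_A / Q̄_B ≈ 1.88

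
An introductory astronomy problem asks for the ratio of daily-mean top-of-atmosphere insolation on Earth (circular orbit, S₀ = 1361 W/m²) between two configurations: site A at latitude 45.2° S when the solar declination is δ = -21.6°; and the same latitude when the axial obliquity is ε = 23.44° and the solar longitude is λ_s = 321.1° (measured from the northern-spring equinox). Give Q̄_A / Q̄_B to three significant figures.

— Configuration A (φ=-45.2°):
cos H₀ = −tan(-45.2°) tan(-21.600°) = -0.3987, H₀ = 1.9809 rad.
Bracket: H₀ sin φ sin δ + cos φ cos δ sin H₀ = 1.9809×-0.70957×-0.36812 + 0.70463×0.92978×0.91708 = 0.517425 + 0.600826 = 1.118251.
Q̄ = (S₀/π) × [bracket] = (1361/π) × 1.118251 = 484.45 W/m².
— Configuration B (φ=-45.2°):
Solar declination: sin δ = sin ε · sin λ_s = sin 23.44° × sin 321.1° = -0.24980, so δ = -14.465°.
cos H₀ = −tan(-45.2°) tan(-14.465°) = -0.2598, H₀ = 1.8336 rad.
Bracket: H₀ sin φ sin δ + cos φ cos δ sin H₀ = 1.8336×-0.70957×-0.24980 + 0.70463×0.96830×0.96567 = 0.325007 + 0.658870 = 0.983877.
Q̄ = (S₀/π) × [bracket] = (1361/π) × 0.983877 = 426.23 W/m².
Ratio Q̄_A / Q̄_B = 484.45 / 426.23 = 1.137.

Q̄_A / Q̄_B ≈ 1.14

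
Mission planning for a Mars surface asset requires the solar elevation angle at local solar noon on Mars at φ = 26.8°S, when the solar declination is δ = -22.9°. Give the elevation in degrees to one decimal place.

86.1°

At local noon the hour angle is zero, so the zenith angle equals |φ − δ| = |-26.8° − (-22.900°)| = 3.900°.
Elevation = 90° − 3.900° = 86.1°.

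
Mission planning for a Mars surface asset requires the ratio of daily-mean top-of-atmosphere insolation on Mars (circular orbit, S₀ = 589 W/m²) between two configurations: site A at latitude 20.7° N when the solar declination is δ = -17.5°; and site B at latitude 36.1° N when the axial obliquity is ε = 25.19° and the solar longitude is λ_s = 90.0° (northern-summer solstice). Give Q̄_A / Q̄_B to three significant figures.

— Configuration A (φ=+20.7°):
cos H₀ = −tan(+20.7°) tan(-17.500°) = 0.1191, H₀ = 1.4514 rad.
Bracket: H₀ sin φ sin δ + cos φ cos δ sin H₀ = 1.4514×0.35347×-0.30071 + 0.93544×0.95372×0.99288 = -0.154272 + 0.885796 = 0.731524.
Q̄ = (S₀/π) × [bracket] = (589/π) × 0.731524 = 137.15 W/m².
— Configuration B (φ=+36.1°):
Solar declination: sin δ = sin ε · sin λ_s = sin 25.19° × sin 90.0° = 0.42562, so δ = +25.190°.
cos H₀ = −tan(+36.1°) tan(+25.190°) = -0.3430, H₀ = 1.9209 rad.
Bracket: H₀ sin φ sin δ + cos φ cos δ sin H₀ = 1.9209×0.58920×0.42562 + 0.80799×0.90490×0.93934 = 0.481714 + 0.686799 = 1.168513.
Q̄ = (S₀/π) × [bracket] = (589/π) × 1.168513 = 219.08 W/m².
Ratio Q̄_A / Q̄_B = 137.15 / 219.08 = 0.6260.

Q̄_A / Q̄_B ≈ 0.626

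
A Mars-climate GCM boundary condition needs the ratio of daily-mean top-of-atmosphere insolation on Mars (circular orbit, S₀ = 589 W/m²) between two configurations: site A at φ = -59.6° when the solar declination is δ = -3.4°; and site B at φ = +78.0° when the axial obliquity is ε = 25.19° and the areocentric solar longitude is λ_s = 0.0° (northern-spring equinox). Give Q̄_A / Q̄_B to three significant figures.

— Configuration A (φ=-59.6°):
cos H₀ = −tan(-59.6°) tan(-3.400°) = -0.1013, H₀ = 1.6722 rad.
Bracket: H₀ sin φ sin δ + cos φ cos δ sin H₀ = 1.6722×-0.86251×-0.05931 + 0.50603×0.99824×0.99486 = 0.085542 + 0.502543 = 0.588085.
Q̄ = (S₀/π) × [bracket] = (589/π) × 0.588085 = 110.26 W/m².
— Configuration B (φ=+78.0°):
sin δ = sin 25.19° × sin 0.0° = 0.00000, so δ = +0.000°.
cos H₀ = −tan(+78.0°) tan(+0.000°) = -0.0000, H₀ = 1.5708 rad.
Bracket: H₀ sin φ sin δ + cos φ cos δ sin H₀ = 1.5708×0.97815×0.00000 + 0.20791×1.00000×1.00000 = 0.000000 + 0.207910 = 0.207910.
Q̄ = (S₀/π) × [bracket] = (589/π) × 0.207910 = 38.980 W/m².
Ratio Q̄_A / Q̄_B = 110.26 / 38.980 = 2.829.

Q̄_A / Q̄_B ≈ 2.83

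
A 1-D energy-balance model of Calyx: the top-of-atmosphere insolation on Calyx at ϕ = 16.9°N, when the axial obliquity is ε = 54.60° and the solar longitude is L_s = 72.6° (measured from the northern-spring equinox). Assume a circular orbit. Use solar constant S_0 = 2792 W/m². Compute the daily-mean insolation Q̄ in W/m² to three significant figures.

Q̄ ≈ 888 W/m²

Solar declination: sin δ = sin ε · sin L_s = sin 54.60° × sin 72.6° = 0.77783, so δ = +51.062°.
cos h₀ = −tan(+16.9°) tan(+51.062°) = -0.3760, h₀ = 1.9563 rad.
Bracket: h₀ sin ϕ sin δ + cos ϕ cos δ sin h₀ = 1.9563×0.29070×0.77783 + 0.95681×0.62848×0.92661 = 0.442349 + 0.557204 = 0.999553.
Q̄ = (S_0/π) × [bracket] = (2792/π) × 0.999553 = 888.3 W/m².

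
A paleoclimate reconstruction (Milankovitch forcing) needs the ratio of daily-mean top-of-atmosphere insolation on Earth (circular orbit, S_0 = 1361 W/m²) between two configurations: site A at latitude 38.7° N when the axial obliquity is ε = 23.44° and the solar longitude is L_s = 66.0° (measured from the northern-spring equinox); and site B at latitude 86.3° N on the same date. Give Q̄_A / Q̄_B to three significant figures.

Q̄_A / Q̄_B ≈ 0.983

— Configuration A (ϕ=+38.7°):
Solar declination: sin δ = sin ε · sin L_s = sin 23.44° × sin 66.0° = 0.36340, so δ = +21.309°.
cos h₀ = −tan(+38.7°) tan(+21.309°) = -0.3125, h₀ = 1.8886 rad.
Bracket: h₀ sin ϕ sin δ + cos ϕ cos δ sin h₀ = 1.8886×0.62524×0.36340 + 0.78043×0.93163×0.94992 = 0.429113 + 0.690660 = 1.119773.
Q̄ = (S_0/π) × [bracket] = (1361/π) × 1.119773 = 485.11 W/m².
— Configuration B (ϕ=+86.3°):
cos h₀ = −tan(+86.3°) tan(+21.309°) = -6.0319 ≤ −1 ⇒ polar day, h₀ = π.
Bracket: h₀ sin ϕ sin δ + cos ϕ cos δ sin h₀ = 3.1416×0.99792×0.36340 + 0.06453×0.93163×0.00000 = 1.139283 + 0.000000 = 1.139283.
Q̄ = (S_0/π) × [bracket] = (1361/π) × 1.139283 = 493.56 W/m².
Ratio Q̄_A / Q̄_B = 485.11 / 493.56 = 0.9829.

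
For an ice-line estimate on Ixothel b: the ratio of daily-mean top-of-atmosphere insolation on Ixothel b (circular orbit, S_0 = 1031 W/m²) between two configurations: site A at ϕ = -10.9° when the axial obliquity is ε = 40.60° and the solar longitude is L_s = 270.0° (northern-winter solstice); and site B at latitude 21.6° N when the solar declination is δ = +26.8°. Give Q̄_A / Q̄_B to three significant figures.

— Configuration A (ϕ=-10.9°):
Solar declination: sin δ = sin ε · sin L_s = sin 40.60° × sin 270.0° = -0.65077, so δ = -40.600°.
cos h₀ = −tan(-10.9°) tan(-40.600°) = -0.1651, h₀ = 1.7366 rad.
Bracket: h₀ sin ϕ sin δ + cos ϕ cos δ sin h₀ = 1.7366×-0.18910×-0.65077 + 0.98196×0.75927×0.98628 = 0.213707 + 0.735344 = 0.949051.
Q̄ = (S_0/π) × [bracket] = (1031/π) × 0.949051 = 311.46 W/m².
— Configuration B (ϕ=+21.6°):
cos h₀ = −tan(+21.6°) tan(+26.800°) = -0.2000, h₀ = 1.7722 rad.
Bracket: h₀ sin ϕ sin δ + cos ϕ cos δ sin h₀ = 1.7722×0.36812×0.45088 + 0.92978×0.89259×0.97980 = 0.294146 + 0.813148 = 1.107294.
Q̄ = (S_0/π) × [bracket] = (1031/π) × 1.107294 = 363.39 W/m².
Ratio Q̄_A / Q̄_B = 311.46 / 363.39 = 0.8571.

Q̄_A / Q̄_B ≈ 0.857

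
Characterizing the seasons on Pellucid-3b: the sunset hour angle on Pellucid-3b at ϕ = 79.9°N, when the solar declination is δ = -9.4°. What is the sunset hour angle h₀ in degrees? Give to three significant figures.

h₀ = 21.7°

cos h₀ = −tan ϕ · tan δ = −tan(+79.9°) × tan(-9.400°) = 0.9294, so h₀ = 0.3780 rad = 21.66°.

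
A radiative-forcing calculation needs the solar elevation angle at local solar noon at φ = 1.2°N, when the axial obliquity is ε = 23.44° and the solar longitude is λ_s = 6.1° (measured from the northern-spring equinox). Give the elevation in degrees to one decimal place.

Solar declination: sin δ = sin ε · sin λ_s = sin 23.44° × sin 6.1° = 0.04227, so δ = +2.423°.
At local noon the hour angle is zero, so the zenith angle equals |φ − δ| = |+1.2° − (+2.423°)| = 1.223°.
Elevation = 90° − 1.223° = 88.8°.

88.8°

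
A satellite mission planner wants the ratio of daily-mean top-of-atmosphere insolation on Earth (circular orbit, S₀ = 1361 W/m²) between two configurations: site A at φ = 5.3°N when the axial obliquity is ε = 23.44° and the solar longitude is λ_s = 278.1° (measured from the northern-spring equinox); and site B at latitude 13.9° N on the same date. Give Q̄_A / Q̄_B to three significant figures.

Q̄_A / Q̄_B ≈ 1.15

— Configuration A (φ=+5.3°):
Solar declination: sin δ = sin ε · sin λ_s = sin 23.44° × sin 278.1° = -0.39382, so δ = -23.192°.
cos H₀ = −tan(+5.3°) tan(-23.192°) = 0.0397, H₀ = 1.5310 rad.
Bracket: H₀ sin φ sin δ + cos φ cos δ sin H₀ = 1.5310×0.09237×-0.39382 + 0.99572×0.91919×0.99921 = -0.055693 + 0.914533 = 0.858840.
Q̄ = (S₀/π) × [bracket] = (1361/π) × 0.858840 = 372.07 W/m².
— Configuration B (φ=+13.9°):
cos H₀ = −tan(+13.9°) tan(-23.192°) = 0.1060, H₀ = 1.4646 rad.
Bracket: H₀ sin φ sin δ + cos φ cos δ sin H₀ = 1.4646×0.24023×-0.39382 + 0.97072×0.91919×0.99436 = -0.138562 + 0.887244 = 0.748682.
Q̄ = (S₀/π) × [bracket] = (1361/π) × 0.748682 = 324.34 W/m².
Ratio Q̄_A / Q̄_B = 372.07 / 324.34 = 1.147.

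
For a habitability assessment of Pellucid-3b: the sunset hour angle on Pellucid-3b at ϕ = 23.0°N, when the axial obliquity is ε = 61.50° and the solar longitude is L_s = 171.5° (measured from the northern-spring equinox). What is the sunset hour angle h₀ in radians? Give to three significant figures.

Solar declination: sin δ = sin ε · sin L_s = sin 61.50° × sin 171.5° = 0.12990, so δ = +7.464°.
cos h₀ = −tan ϕ · tan δ = −tan(+23.0°) × tan(+7.464°) = -0.0556, so h₀ = 1.6264 rad = 93.19°.

h₀ = 1.63 rad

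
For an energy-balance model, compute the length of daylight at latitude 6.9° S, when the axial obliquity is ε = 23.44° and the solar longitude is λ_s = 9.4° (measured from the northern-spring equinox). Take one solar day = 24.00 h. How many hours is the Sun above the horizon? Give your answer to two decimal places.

Solar declination: sin δ = sin ε · sin λ_s = sin 23.44° × sin 9.4° = 0.06497, so δ = +3.725°.
cos H₀ = −tan φ · tan δ = −tan(-6.9°) × tan(+3.725°) = 0.0079, so H₀ = 1.5629 rad = 89.55°.
Daylight = 2H₀/(2π) × 24.00 h = (1.5629/π) × 24.00 = 11.94 h.

11.94 h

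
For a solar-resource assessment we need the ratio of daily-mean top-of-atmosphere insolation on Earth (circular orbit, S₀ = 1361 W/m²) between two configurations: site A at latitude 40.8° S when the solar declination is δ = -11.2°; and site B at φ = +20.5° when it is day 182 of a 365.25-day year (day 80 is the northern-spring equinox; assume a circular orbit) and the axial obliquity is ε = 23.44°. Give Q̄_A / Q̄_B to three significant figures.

— Configuration A (φ=-40.8°):
cos H₀ = −tan(-40.8°) tan(-11.200°) = -0.1709, H₀ = 1.7426 rad.
Bracket: H₀ sin φ sin δ + cos φ cos δ sin H₀ = 1.7426×-0.65342×-0.19423 + 0.75700×0.98096×0.98529 = 0.221160 + 0.731663 = 0.952823.
Q̄ = (S₀/π) × [bracket] = (1361/π) × 0.952823 = 412.78 W/m².
— Configuration B (φ=+20.5°):
Solar longitude: λ_s = 360° × (182 − 80)/365.25 = 100.534°.
sin δ = sin 23.44° × sin 100.534° = 0.39108, so δ = +23.022°.
cos H₀ = −tan(+20.5°) tan(+23.022°) = -0.1589, H₀ = 1.7303 rad.
Bracket: H₀ sin φ sin δ + cos φ cos δ sin H₀ = 1.7303×0.35021×0.39108 + 0.93667×0.92035×0.98730 = 0.236982 + 0.851116 = 1.088098.
Q̄ = (S₀/π) × [bracket] = (1361/π) × 1.088098 = 471.39 W/m².
Ratio Q̄_A / Q̄_B = 412.78 / 471.39 = 0.8757.

Q̄_A / Q̄_B ≈ 0.876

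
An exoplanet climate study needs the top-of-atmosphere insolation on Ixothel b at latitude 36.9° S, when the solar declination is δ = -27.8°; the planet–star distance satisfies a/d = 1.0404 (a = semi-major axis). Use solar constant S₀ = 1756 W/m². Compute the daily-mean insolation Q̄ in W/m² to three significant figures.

Q̄ ≈ 728 W/m²

cos H₀ = −tan(-36.9°) tan(-27.800°) = -0.3959, H₀ = 1.9778 rad.
Bracket: H₀ sin φ sin δ + cos φ cos δ sin H₀ = 1.9778×-0.60042×-0.46639 + 0.79968×0.88458×0.91831 = 0.553843 + 0.649595 = 1.203438.
Inverse-square distance factor (a/d)² = 1.0404² = 1.082432.
Q̄ = (S₀/π) × 1.082432 × [bracket] = (1756/π) × 1.082432 × 1.203438 = 728.1 W/m².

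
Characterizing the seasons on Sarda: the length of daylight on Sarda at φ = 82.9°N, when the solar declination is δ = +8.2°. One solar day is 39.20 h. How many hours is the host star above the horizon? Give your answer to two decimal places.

Sunrise equation: cos H₀ = −tan φ · tan δ = -1.1569 ≤ −1, so the host star never sets (polar day) and H₀ = π.
Daylight = 2H₀/(2π) × 39.20 h = (3.1416/π) × 39.20 = 39.20 h.

39.20 h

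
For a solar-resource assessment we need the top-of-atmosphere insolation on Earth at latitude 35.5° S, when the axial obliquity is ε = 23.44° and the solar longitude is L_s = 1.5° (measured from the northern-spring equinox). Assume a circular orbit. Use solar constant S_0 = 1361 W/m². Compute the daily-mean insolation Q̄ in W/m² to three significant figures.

Solar declination: sin δ = sin ε · sin L_s = sin 23.44° × sin 1.5° = 0.01041, so δ = +0.597°.
cos h₀ = −tan(-35.5°) tan(+0.597°) = 0.0074, h₀ = 1.5634 rad.
Bracket: h₀ sin ϕ sin δ + cos ϕ cos δ sin h₀ = 1.5634×-0.58070×0.01041 + 0.81412×0.99995×0.99997 = -0.009451 + 0.814055 = 0.804604.
Q̄ = (S_0/π) × [bracket] = (1361/π) × 0.804604 = 348.6 W/m².

Q̄ ≈ 349 W/m²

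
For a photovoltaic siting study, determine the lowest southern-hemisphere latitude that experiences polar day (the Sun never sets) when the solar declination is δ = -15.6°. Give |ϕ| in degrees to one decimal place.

Polar day requires cos h₀ = −tan ϕ tan δ ≤ −1, i.e. tan ϕ tan δ ≥ 1.
The boundary is |tan ϕ| · |tan δ| = 1, so |ϕ| = 90° − |δ| = 90° − 15.6° = 74.4° in the southern hemisphere.

|ϕ| = 74.4°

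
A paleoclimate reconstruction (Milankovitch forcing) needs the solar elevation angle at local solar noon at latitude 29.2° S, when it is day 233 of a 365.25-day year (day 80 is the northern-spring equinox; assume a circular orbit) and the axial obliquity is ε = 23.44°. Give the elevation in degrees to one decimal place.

49.6°

Solar longitude: L_s = 360° × (233 − 80)/365.25 = 150.801°.
sin δ = sin 23.44° × sin 150.801° = 0.19406, so δ = +11.190°.
At local noon the hour angle is zero, so the zenith angle equals |ϕ − δ| = |-29.2° − (+11.190°)| = 40.390°.
Elevation = 90° − 40.390° = 49.6°.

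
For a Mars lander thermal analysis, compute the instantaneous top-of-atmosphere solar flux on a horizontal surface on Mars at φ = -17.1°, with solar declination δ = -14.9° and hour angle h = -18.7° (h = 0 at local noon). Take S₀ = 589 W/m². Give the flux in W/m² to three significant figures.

cos θ_z = sin φ sin δ + cos φ cos δ cos h = 0.075607 + 0.874896 = 0.950503.
Flux = S₀ · cos θ_z = 589 × 0.950503 = 559.8 W/m².

560 W/m²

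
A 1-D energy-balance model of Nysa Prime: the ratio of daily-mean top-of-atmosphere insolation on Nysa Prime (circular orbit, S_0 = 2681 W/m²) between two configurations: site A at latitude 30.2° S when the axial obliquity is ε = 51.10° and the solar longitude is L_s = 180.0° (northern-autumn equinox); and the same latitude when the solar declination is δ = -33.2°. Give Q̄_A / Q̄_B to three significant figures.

— Configuration A (ϕ=-30.2°):
Solar declination: sin δ = sin ε · sin L_s = sin 51.10° × sin 180.0° = 0.00000, so δ = +0.000°.
cos h₀ = −tan(-30.2°) tan(+0.000°) = 0.0000, h₀ = 1.5708 rad.
Bracket: h₀ sin ϕ sin δ + cos ϕ cos δ sin h₀ = 1.5708×-0.50302×0.00000 + 0.86427×1.00000×1.00000 = -0.000000 + 0.864270 = 0.864270.
Q̄ = (S_0/π) × [bracket] = (2681/π) × 0.864270 = 737.56 W/m².
— Configuration B (ϕ=-30.2°):
cos h₀ = −tan(-30.2°) tan(-33.200°) = -0.3809, h₀ = 1.9615 rad.
Bracket: h₀ sin ϕ sin δ + cos ϕ cos δ sin h₀ = 1.9615×-0.50302×-0.54756 + 0.86427×0.83676×0.92463 = 0.540263 + 0.668680 = 1.208943.
Q̄ = (S_0/π) × [bracket] = (2681/π) × 1.208943 = 1031.7 W/m².
Ratio Q̄_A / Q̄_B = 737.56 / 1031.7 = 0.7149.

Q̄_A / Q̄_B ≈ 0.715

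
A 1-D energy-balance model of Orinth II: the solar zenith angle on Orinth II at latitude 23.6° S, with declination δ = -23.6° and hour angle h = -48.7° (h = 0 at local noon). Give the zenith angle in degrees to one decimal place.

cos θ_z = sin φ sin δ + cos φ cos δ cos h = 0.160279 + 0.554217 = 0.714496.
θ_z = arccos(0.714496) = 44.4°.

θ_z = 44.4°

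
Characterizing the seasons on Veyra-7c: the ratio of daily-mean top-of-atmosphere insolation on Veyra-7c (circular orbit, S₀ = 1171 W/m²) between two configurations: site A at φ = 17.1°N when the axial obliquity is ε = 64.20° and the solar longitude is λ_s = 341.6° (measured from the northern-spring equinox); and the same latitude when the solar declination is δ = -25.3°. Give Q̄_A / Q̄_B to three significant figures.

— Configuration A (φ=+17.1°):
Solar declination: sin δ = sin ε · sin λ_s = sin 64.20° × sin 341.6° = -0.28418, so δ = -16.510°.
cos H₀ = −tan(+17.1°) tan(-16.510°) = 0.0912, H₀ = 1.4795 rad.
Bracket: H₀ sin φ sin δ + cos φ cos δ sin H₀ = 1.4795×0.29404×-0.28418 + 0.95579×0.95877×0.99583 = -0.123627 + 0.912561 = 0.788934.
Q̄ = (S₀/π) × [bracket] = (1171/π) × 0.788934 = 294.07 W/m².
— Configuration B (φ=+17.1°):
cos H₀ = −tan(+17.1°) tan(-25.300°) = 0.1454, H₀ = 1.4249 rad.
Bracket: H₀ sin φ sin δ + cos φ cos δ sin H₀ = 1.4249×0.29404×-0.42736 + 0.95579×0.90408×0.98937 = -0.179054 + 0.854925 = 0.675871.
Q̄ = (S₀/π) × [bracket] = (1171/π) × 0.675871 = 251.92 W/m².
Ratio Q̄_A / Q̄_B = 294.07 / 251.92 = 1.167.

Q̄_A / Q̄_B ≈ 1.17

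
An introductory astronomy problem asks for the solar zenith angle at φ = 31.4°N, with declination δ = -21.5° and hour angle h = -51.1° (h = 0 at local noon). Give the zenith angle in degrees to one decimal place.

θ_z = 72.1°

cos θ_z = sin φ sin δ + cos φ cos δ cos h = -0.190951 + 0.498702 = 0.307751.
θ_z = arccos(0.307751) = 72.1°.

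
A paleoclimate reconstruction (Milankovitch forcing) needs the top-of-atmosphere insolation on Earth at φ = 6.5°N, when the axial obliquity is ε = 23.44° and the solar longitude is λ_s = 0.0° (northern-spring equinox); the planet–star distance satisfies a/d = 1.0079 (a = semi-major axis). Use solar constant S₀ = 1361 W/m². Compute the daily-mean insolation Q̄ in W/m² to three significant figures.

Solar declination: sin δ = sin ε · sin λ_s = sin 23.44° × sin 0.0° = 0.00000, so δ = +0.000°.
cos H₀ = −tan(+6.5°) tan(+0.000°) = -0.0000, H₀ = 1.5708 rad.
Bracket: H₀ sin φ sin δ + cos φ cos δ sin H₀ = 1.5708×0.11320×0.00000 + 0.99357×1.00000×1.00000 = 0.000000 + 0.993570 = 0.993570.
Inverse-square distance factor (a/d)² = 1.0079² = 1.015862.
Q̄ = (S₀/π) × 1.015862 × [bracket] = (1361/π) × 1.015862 × 0.993570 = 437.3 W/m².

Q̄ ≈ 437 W/m²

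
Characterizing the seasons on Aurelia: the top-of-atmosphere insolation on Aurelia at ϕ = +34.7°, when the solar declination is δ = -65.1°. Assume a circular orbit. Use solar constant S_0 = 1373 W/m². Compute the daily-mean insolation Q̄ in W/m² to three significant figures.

cos h₀ = −tan(+34.7°) tan(-65.100°) = 1.4917 ≥ 1 ⇒ polar night, h₀ = 0 and Q̄ = 0.

Q̄ ≈ 0.00 W/m²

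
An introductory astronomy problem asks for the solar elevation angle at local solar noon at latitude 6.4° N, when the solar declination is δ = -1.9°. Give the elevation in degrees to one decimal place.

At local noon the hour angle is zero, so the zenith angle equals |φ − δ| = |+6.4° − (-1.900°)| = 8.300°.
Elevation = 90° − 8.300° = 81.7°.

81.7°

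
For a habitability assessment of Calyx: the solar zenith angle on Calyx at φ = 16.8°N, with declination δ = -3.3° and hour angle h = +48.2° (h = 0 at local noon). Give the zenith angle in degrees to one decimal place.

θ_z = 51.7°

cos θ_z = sin φ sin δ + cos φ cos δ cos h = -0.016638 + 0.637026 = 0.620388.
θ_z = arccos(0.620388) = 51.7°.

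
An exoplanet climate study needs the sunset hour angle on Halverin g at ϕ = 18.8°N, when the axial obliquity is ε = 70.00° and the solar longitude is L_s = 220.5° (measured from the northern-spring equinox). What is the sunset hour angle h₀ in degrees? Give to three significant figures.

Solar declination: sin δ = sin ε · sin L_s = sin 70.00° × sin 220.5° = -0.61028, so δ = -37.610°.
cos h₀ = −tan ϕ · tan δ = −tan(+18.8°) × tan(-37.610°) = 0.2623, so h₀ = 1.3054 rad = 74.80°.

h₀ = 74.8°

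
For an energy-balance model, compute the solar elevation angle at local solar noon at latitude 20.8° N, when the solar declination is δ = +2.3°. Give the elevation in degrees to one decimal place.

At local noon the hour angle is zero, so the zenith angle equals |φ − δ| = |+20.8° − (+2.300°)| = 18.500°.
Elevation = 90° − 18.500° = 71.5°.

71.5°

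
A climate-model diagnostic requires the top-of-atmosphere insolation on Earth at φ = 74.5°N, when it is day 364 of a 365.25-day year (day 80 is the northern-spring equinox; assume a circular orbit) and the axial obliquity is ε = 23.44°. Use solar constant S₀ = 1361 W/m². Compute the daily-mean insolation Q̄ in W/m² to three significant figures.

Q̄ ≈ 0.00 W/m²

Solar longitude: λ_s = 360° × (364 − 80)/365.25 = 279.918°.
sin δ = sin 23.44° × sin 279.918° = -0.39184, so δ = -23.069°.
cos H₀ = −tan(+74.5°) tan(-23.069°) = 1.5358 ≥ 1 ⇒ polar night, H₀ = 0 and Q̄ = 0.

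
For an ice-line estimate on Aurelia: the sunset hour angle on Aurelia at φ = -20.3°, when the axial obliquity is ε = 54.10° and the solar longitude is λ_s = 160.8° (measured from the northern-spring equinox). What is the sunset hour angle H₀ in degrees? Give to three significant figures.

Solar declination: sin δ = sin ε · sin λ_s = sin 54.10° × sin 160.8° = 0.26640, so δ = +15.450°.
cos H₀ = −tan φ · tan δ = −tan(-20.3°) × tan(+15.450°) = 0.1022, so H₀ = 1.4684 rad = 84.13°.

H₀ = 84.1°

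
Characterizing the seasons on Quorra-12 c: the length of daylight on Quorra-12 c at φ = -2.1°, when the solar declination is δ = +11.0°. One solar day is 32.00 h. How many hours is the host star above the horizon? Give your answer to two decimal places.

15.93 h

cos H₀ = −tan φ · tan δ = −tan(-2.1°) × tan(+11.000°) = 0.0071, so H₀ = 1.5637 rad = 89.59°.
Daylight = 2H₀/(2π) × 32.00 h = (1.5637/π) × 32.00 = 15.93 h.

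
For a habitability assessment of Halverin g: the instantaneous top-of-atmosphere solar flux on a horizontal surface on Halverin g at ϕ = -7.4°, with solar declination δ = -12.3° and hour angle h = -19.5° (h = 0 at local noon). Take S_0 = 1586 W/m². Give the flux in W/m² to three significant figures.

cos θ_z = sin ϕ sin δ + cos ϕ cos δ cos h = 0.027437 + 0.913333 = 0.940770.
Flux = S_0 · cos θ_z = 1586 × 0.940770 = 1492 W/m².

1.49e+03 W/m²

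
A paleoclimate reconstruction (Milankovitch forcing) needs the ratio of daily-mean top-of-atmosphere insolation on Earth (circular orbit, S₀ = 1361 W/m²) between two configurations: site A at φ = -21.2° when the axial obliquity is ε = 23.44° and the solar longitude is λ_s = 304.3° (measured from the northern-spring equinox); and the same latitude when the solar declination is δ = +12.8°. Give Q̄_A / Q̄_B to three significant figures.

Q̄_A / Q̄_B ≈ 1.37

— Configuration A (φ=-21.2°):
Solar declination: sin δ = sin ε · sin λ_s = sin 23.44° × sin 304.3° = -0.32861, so δ = -19.185°.
cos H₀ = −tan(-21.2°) tan(-19.185°) = -0.1350, H₀ = 1.7062 rad.
Bracket: H₀ sin φ sin δ + cos φ cos δ sin H₀ = 1.7062×-0.36162×-0.32861 + 0.93232×0.94446×0.99085 = 0.202751 + 0.872482 = 1.075233.
Q̄ = (S₀/π) × [bracket] = (1361/π) × 1.075233 = 465.81 W/m².
— Configuration B (φ=-21.2°):
cos H₀ = −tan(-21.2°) tan(+12.800°) = 0.0881, H₀ = 1.4826 rad.
Bracket: H₀ sin φ sin δ + cos φ cos δ sin H₀ = 1.4826×-0.36162×0.22155 + 0.93232×0.97515×0.99611 = -0.118781 + 0.905615 = 0.786834.
Q̄ = (S₀/π) × [bracket] = (1361/π) × 0.786834 = 340.87 W/m².
Ratio Q̄_A / Q̄_B = 465.81 / 340.87 = 1.367.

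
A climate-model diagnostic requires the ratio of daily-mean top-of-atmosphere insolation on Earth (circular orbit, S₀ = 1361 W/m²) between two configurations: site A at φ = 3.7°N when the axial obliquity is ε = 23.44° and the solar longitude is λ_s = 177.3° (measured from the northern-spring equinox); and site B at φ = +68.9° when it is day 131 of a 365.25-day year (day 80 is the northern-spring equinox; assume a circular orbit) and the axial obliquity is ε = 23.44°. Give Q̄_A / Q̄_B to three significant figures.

Q̄_A / Q̄_B ≈ 1.09

— Configuration A (φ=+3.7°):
Solar declination: sin δ = sin ε · sin λ_s = sin 23.44° × sin 177.3° = 0.01874, so δ = +1.074°.
cos H₀ = −tan(+3.7°) tan(+1.074°) = -0.0012, H₀ = 1.5720 rad.
Bracket: H₀ sin φ sin δ + cos φ cos δ sin H₀ = 1.5720×0.06453×0.01874 + 0.99792×0.99982×1.00000 = 0.001901 + 0.997740 = 0.999641.
Q̄ = (S₀/π) × [bracket] = (1361/π) × 0.999641 = 433.06 W/m².
— Configuration B (φ=+68.9°):
Solar longitude: λ_s = 360° × (131 − 80)/365.25 = 50.267°.
sin δ = sin 23.44° × sin 50.267° = 0.30591, so δ = +17.813°.
cos H₀ = −tan(+68.9°) tan(+17.813°) = -0.8327, H₀ = 2.5548 rad.
Bracket: H₀ sin φ sin δ + cos φ cos δ sin H₀ = 2.5548×0.93295×0.30591 + 0.36000×0.95206×0.55371 = 0.729137 + 0.189779 = 0.918916.
Q̄ = (S₀/π) × [bracket] = (1361/π) × 0.918916 = 398.09 W/m².
Ratio Q̄_A / Q̄_B = 433.06 / 398.09 = 1.088.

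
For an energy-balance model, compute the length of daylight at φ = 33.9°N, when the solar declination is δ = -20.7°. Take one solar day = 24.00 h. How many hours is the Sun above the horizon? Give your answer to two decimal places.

10.04 h

cos H₀ = −tan φ · tan δ = −tan(+33.9°) × tan(-20.700°) = 0.2539, so H₀ = 1.3141 rad = 75.29°.
Daylight = 2H₀/(2π) × 24.00 h = (1.3141/π) × 24.00 = 10.04 h.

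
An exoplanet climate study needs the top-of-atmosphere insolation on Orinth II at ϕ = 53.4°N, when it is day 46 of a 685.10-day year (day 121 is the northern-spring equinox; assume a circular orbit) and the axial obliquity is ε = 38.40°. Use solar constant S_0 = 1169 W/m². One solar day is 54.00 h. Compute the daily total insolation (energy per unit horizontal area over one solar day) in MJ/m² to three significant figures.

Solar longitude: L_s = 360° × (46 − 121)/685.10 = -39.410°, i.e. -39.410° + 360° = 320.590°.
sin δ = sin 38.40° × sin 320.590° = -0.39435, so δ = -23.225°.
cos h₀ = −tan(+53.4°) tan(-23.225°) = 0.5778, h₀ = 0.9547 rad.
Bracket: h₀ sin ϕ sin δ + cos ϕ cos δ sin h₀ = 0.9547×0.80282×-0.39435 + 0.59622×0.91896×0.81617 = -0.302250 + 0.447181 = 0.144931.
Q̄ = (S_0/π) × [bracket] = (1169/π) × 0.144931 = 53.929 W/m².
Daily total = Q̄ × 54.00 h × 3600 s/h = 53.929 × 54.00 × 3600 / 10⁶ = 10.48 MJ/m².

10.5 MJ/m²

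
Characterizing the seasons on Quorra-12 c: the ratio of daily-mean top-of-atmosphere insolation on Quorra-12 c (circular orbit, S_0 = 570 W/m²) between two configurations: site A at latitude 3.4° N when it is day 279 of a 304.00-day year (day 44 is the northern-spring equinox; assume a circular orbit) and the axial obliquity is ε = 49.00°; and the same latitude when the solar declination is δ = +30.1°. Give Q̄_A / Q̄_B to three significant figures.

Q̄_A / Q̄_B ≈ 0.654

— Configuration A (ϕ=+3.4°):
Solar longitude: L_s = 360° × (279 − 44)/304.00 = 278.289°.
sin δ = sin 49.00° × sin 278.289° = -0.74682, so δ = -48.316°.
cos h₀ = −tan(+3.4°) tan(-48.316°) = 0.0667, h₀ = 1.5040 rad.
Bracket: h₀ sin ϕ sin δ + cos ϕ cos δ sin h₀ = 1.5040×0.05931×-0.74682 + 0.99824×0.66502×0.99777 = -0.066618 + 0.662369 = 0.595751.
Q̄ = (S_0/π) × [bracket] = (570/π) × 0.595751 = 108.09 W/m².
— Configuration B (ϕ=+3.4°):
cos h₀ = −tan(+3.4°) tan(+30.100°) = -0.0344, h₀ = 1.6052 rad.
Bracket: h₀ sin ϕ sin δ + cos ϕ cos δ sin h₀ = 1.6052×0.05931×0.50151 + 0.99824×0.86515×0.99941 = 0.047746 + 0.863118 = 0.910864.
Q̄ = (S_0/π) × [bracket] = (570/π) × 0.910864 = 165.26 W/m².
Ratio Q̄_A / Q̄_B = 108.09 / 165.26 = 0.6541.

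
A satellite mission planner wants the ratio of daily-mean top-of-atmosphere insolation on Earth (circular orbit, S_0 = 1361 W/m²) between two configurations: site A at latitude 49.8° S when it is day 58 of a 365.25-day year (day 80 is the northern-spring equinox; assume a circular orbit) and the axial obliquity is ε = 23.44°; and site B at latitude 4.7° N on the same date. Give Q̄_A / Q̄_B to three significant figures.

Q̄_A / Q̄_B ≈ 0.853

— Configuration A (ϕ=-49.8°):
Solar longitude: L_s = 360° × (58 − 80)/365.25 = -21.684°, i.e. -21.684° + 360° = 338.316°.
sin δ = sin 23.44° × sin 338.316° = -0.14698, so δ = -8.452°.
cos h₀ = −tan(-49.8°) tan(-8.452°) = -0.1758, h₀ = 1.7475 rad.
Bracket: h₀ sin ϕ sin δ + cos ϕ cos δ sin h₀ = 1.7475×-0.76380×-0.14698 + 0.64546×0.98914×0.98442 = 0.196180 + 0.628503 = 0.824683.
Q̄ = (S_0/π) × [bracket] = (1361/π) × 0.824683 = 357.27 W/m².
— Configuration B (ϕ=+4.7°):
cos h₀ = −tan(+4.7°) tan(-8.452°) = 0.0122, h₀ = 1.5586 rad.
Bracket: h₀ sin ϕ sin δ + cos ϕ cos δ sin h₀ = 1.5586×0.08194×-0.14698 + 0.99664×0.98914×0.99993 = -0.018771 + 0.985747 = 0.966976.
Q̄ = (S_0/π) × [bracket] = (1361/π) × 0.966976 = 418.91 W/m².
Ratio Q̄_A / Q̄_B = 357.27 / 418.91 = 0.8529.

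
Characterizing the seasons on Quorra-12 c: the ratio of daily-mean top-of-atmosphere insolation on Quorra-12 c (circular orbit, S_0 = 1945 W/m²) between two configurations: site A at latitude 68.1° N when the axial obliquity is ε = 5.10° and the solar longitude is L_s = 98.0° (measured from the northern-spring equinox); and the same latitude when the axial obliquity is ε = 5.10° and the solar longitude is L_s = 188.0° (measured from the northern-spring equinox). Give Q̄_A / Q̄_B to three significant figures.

Q̄_A / Q̄_B ≈ 1.43

— Configuration A (ϕ=+68.1°):
Solar declination: sin δ = sin ε · sin L_s = sin 5.10° × sin 98.0° = 0.08803, so δ = +5.050°.
cos h₀ = −tan(+68.1°) tan(+5.050°) = -0.2198, h₀ = 1.7924 rad.
Bracket: h₀ sin ϕ sin δ + cos ϕ cos δ sin h₀ = 1.7924×0.92784×0.08803 + 0.37299×0.99612×0.97554 = 0.146399 + 0.362455 = 0.508854.
Q̄ = (S_0/π) × [bracket] = (1945/π) × 0.508854 = 315.04 W/m².
— Configuration B (ϕ=+68.1°):
Solar declination: sin δ = sin ε · sin L_s = sin 5.10° × sin 188.0° = -0.01237, so δ = -0.709°.
cos h₀ = −tan(+68.1°) tan(-0.709°) = 0.0308, h₀ = 1.5400 rad.
Bracket: h₀ sin ϕ sin δ + cos ϕ cos δ sin h₀ = 1.5400×0.92784×-0.01237 + 0.37299×0.99992×0.99953 = -0.017675 + 0.372785 = 0.355110.
Q̄ = (S_0/π) × [bracket] = (1945/π) × 0.355110 = 219.85 W/m².
Ratio Q̄_A / Q̄_B = 315.04 / 219.85 = 1.433.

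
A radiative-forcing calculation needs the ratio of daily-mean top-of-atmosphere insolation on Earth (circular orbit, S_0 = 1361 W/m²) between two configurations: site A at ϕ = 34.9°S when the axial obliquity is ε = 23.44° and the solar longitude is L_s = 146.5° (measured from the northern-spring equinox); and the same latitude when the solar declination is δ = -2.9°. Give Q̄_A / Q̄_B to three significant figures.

Q̄_A / Q̄_B ≈ 0.708

— Configuration A (ϕ=-34.9°):
Solar declination: sin δ = sin ε · sin L_s = sin 23.44° × sin 146.5° = 0.21955, so δ = +12.683°.
cos h₀ = −tan(-34.9°) tan(+12.683°) = 0.1570, h₀ = 1.4132 rad.
Bracket: h₀ sin ϕ sin δ + cos ϕ cos δ sin h₀ = 1.4132×-0.57215×0.21955 + 0.82015×0.97560×0.98760 = -0.177520 + 0.790217 = 0.612697.
Q̄ = (S_0/π) × [bracket] = (1361/π) × 0.612697 = 265.43 W/m².
— Configuration B (ϕ=-34.9°):
cos h₀ = −tan(-34.9°) tan(-2.900°) = -0.0353, h₀ = 1.6061 rad.
Bracket: h₀ sin ϕ sin δ + cos ϕ cos δ sin h₀ = 1.6061×-0.57215×-0.05059 + 0.82015×0.99872×0.99938 = 0.046489 + 0.818592 = 0.865081.
Q̄ = (S_0/π) × [bracket] = (1361/π) × 0.865081 = 374.77 W/m².
Ratio Q̄_A / Q̄_B = 265.43 / 374.77 = 0.7082.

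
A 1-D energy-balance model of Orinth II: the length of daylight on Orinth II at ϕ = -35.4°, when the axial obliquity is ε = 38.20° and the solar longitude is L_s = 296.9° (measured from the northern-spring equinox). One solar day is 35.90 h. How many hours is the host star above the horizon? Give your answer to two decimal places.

Solar declination: sin δ = sin ε · sin L_s = sin 38.20° × sin 296.9° = -0.55150, so δ = -33.470°.
cos h₀ = −tan ϕ · tan δ = −tan(-35.4°) × tan(-33.470°) = -0.4698, so h₀ = 2.0599 rad = 118.02°.
Daylight = 2h₀/(2π) × 35.90 h = (2.0599/π) × 35.90 = 23.54 h.

23.54 h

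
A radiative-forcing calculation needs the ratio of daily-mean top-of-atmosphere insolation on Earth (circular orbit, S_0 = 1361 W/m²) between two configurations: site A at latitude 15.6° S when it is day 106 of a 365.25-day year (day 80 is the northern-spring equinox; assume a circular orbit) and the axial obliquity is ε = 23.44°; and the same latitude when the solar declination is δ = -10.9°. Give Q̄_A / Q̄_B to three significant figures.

Q̄_A / Q̄_B ≈ 0.854

— Configuration A (ϕ=-15.6°):
Solar longitude: L_s = 360° × (106 − 80)/365.25 = 25.626°.
sin δ = sin 23.44° × sin 25.626° = 0.17204, so δ = +9.907°.
cos h₀ = −tan(-15.6°) tan(+9.907°) = 0.0488, h₀ = 1.5220 rad.
Bracket: h₀ sin ϕ sin δ + cos ϕ cos δ sin h₀ = 1.5220×-0.26892×0.17204 + 0.96316×0.98509×0.99881 = -0.070415 + 0.947670 = 0.877255.
Q̄ = (S_0/π) × [bracket] = (1361/π) × 0.877255 = 380.04 W/m².
— Configuration B (ϕ=-15.6°):
cos h₀ = −tan(-15.6°) tan(-10.900°) = -0.0538, h₀ = 1.6246 rad.
Bracket: h₀ sin ϕ sin δ + cos ϕ cos δ sin h₀ = 1.6246×-0.26892×-0.18910 + 0.96316×0.98196×0.99855 = 0.082615 + 0.944413 = 1.027028.
Q̄ = (S_0/π) × [bracket] = (1361/π) × 1.027028 = 444.93 W/m².
Ratio Q̄_A / Q̄_B = 380.04 / 444.93 = 0.8542.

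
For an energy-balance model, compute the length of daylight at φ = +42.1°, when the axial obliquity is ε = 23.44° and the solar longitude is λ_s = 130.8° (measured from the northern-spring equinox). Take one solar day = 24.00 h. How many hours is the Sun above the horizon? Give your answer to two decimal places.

14.21 h

Solar declination: sin δ = sin ε · sin λ_s = sin 23.44° × sin 130.8° = 0.30112, so δ = +17.525°.
cos H₀ = −tan φ · tan δ = −tan(+42.1°) × tan(+17.525°) = -0.2853, so H₀ = 1.8601 rad = 106.58°.
Daylight = 2H₀/(2π) × 24.00 h = (1.8601/π) × 24.00 = 14.21 h.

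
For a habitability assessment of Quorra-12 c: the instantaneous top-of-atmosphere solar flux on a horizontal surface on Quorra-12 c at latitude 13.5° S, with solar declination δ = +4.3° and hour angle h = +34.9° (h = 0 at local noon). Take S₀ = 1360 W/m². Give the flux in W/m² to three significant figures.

cos θ_z = sin φ sin δ + cos φ cos δ cos h = -0.017503 + 0.795246 = 0.777743.
Flux = S₀ · cos θ_z = 1360 × 0.777743 = 1058 W/m².

1.06e+03 W/m²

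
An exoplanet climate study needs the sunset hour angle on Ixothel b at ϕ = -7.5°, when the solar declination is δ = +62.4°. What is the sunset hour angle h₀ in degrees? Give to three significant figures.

h₀ = 75.4°

cos h₀ = −tan ϕ · tan δ = −tan(-7.5°) × tan(+62.400°) = 0.2518, so h₀ = 1.3162 rad = 75.41°.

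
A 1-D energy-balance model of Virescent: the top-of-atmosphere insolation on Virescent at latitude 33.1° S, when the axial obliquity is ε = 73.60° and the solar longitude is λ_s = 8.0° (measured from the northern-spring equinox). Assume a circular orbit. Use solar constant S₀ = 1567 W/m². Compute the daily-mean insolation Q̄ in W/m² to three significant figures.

Q̄ ≈ 359 W/m²

Solar declination: sin δ = sin ε · sin λ_s = sin 73.60° × sin 8.0° = 0.13351, so δ = +7.673°.
cos H₀ = −tan(-33.1°) tan(+7.673°) = 0.0878, H₀ = 1.4829 rad.
Bracket: H₀ sin φ sin δ + cos φ cos δ sin H₀ = 1.4829×-0.54610×0.13351 + 0.83772×0.99105×0.99614 = -0.108118 + 0.827018 = 0.718900.
Q̄ = (S₀/π) × [bracket] = (1567/π) × 0.718900 = 358.6 W/m².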